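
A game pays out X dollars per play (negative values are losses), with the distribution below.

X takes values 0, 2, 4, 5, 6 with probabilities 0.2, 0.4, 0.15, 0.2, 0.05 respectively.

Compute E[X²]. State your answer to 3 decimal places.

E[X²] = (0)²(0.2) + (2)²(0.4) + (4)²(0.15) + (5)²(0.2) + (6)²(0.05) = 10.8

10.800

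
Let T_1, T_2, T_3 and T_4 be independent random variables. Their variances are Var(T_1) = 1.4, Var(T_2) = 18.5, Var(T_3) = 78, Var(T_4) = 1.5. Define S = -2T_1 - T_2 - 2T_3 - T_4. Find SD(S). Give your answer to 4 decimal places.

By independence, Var(S) = (-2)²Var(T_1) + (-1)²Var(T_2) + (-2)²Var(T_3) + (-1)²Var(T_4)
= (-2)²·1.4 + (-1)²·18.5 + (-2)²·78 + (-1)²·1.5 = 337.6
SD(S) = √337.6 ≈ 18.3739

18.3739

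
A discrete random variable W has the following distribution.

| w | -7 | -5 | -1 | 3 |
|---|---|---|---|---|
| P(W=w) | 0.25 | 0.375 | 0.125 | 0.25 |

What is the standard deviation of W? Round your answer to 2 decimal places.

3.87

E[W] = (-7)(0.25) + (-5)(0.375) + (-1)(0.125) + (3)(0.25) = -3
E[W²] = (-7)²(0.25) + (-5)²(0.375) + (-1)²(0.125) + (3)²(0.25) = 24
Var(W) = E[W²] − (E[W])² = 24 − (-3)² = 15
sd(W) = √15 ≈ 3.87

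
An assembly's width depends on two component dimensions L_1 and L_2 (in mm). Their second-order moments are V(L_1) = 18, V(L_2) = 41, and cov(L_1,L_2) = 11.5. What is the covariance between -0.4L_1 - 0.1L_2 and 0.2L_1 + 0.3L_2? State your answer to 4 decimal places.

cov(-0.4L_1 - 0.1L_2, 0.2L_1 + 0.3L_2) = (-0.4)(0.2)V(L_1) + (-0.1)(0.3)V(L_2) + [(-0.4)(0.3) + (-0.1)(0.2)]cov(L_1,L_2)
= -0.08·18 + -0.03·41 + -0.14·11.5 = -4.28

-4.2800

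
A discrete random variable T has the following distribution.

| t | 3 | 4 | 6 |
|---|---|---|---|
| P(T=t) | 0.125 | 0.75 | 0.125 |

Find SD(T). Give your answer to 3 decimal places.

0.781

E[T] = (3)(0.125) + (4)(0.75) + (6)(0.125) = 4.125
E[T²] = (3)²(0.125) + (4)²(0.75) + (6)²(0.125) = 17.625
Var(T) = E[T²] − (E[T])² = 17.625 − (4.125)² = 0.609375
SD(T) = √0.609375 ≈ 0.781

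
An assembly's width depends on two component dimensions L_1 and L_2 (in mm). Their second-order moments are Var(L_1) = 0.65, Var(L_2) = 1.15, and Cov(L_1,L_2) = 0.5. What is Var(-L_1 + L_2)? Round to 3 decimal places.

Var(-L_1 + L_2) = (-1)²·Var(L_1) + (1)²·Var(L_2) + 2·(-1)·(1)·Cov(L_1,L_2)
= 1·0.65 + 1·1.15 + -2·0.5 = 0.8

0.800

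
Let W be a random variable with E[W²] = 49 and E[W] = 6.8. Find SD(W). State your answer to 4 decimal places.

1.6613

Var(W) = 49 − (6.8)² = 2.76
SD(W) = √2.76 ≈ 1.6613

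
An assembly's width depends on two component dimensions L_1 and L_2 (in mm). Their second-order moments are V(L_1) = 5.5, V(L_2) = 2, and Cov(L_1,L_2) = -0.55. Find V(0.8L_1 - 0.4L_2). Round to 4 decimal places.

V(0.8L_1 - 0.4L_2) = (0.8)²·V(L_1) + (-0.4)²·V(L_2) + 2·(0.8)·(-0.4)·Cov(L_1,L_2)
= 0.64·5.5 + 0.16·2 + -0.64·-0.55 = 4.192

4.1920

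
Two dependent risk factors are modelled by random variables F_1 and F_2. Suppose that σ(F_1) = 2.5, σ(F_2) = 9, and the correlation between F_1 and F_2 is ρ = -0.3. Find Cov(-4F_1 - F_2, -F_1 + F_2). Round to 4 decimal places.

-35.7500

V(F_1) = (2.5)² = 6.25;  V(F_2) = (9)² = 81
Cov(F_1,F_2) = ρ·σ(F_1)·σ(F_2) = -0.3·2.5·9 = -6.75
Cov(-4F_1 - F_2, -F_1 + F_2) = (-4)(-1)V(F_1) + (-1)(1)V(F_2) + [(-4)(1) + (-1)(-1)]Cov(F_1,F_2)
= 4·6.25 + -1·81 + -3·-6.75 = -35.75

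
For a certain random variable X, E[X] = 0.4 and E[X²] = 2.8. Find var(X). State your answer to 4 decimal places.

var(X) = 2.8 − (0.4)² = 2.64

2.6400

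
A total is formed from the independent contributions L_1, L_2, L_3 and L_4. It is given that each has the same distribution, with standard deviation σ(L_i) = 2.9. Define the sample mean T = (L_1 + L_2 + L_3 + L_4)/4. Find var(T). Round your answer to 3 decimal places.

var(L_i) = (2.9)² = 8.41
By independence, var(T) = (0.25)²var(L_1) + (0.25)²var(L_2) + (0.25)²var(L_3) + (0.25)²var(L_4)
= (0.25)²·8.41 + (0.25)²·8.41 + (0.25)²·8.41 + (0.25)²·8.41 = 2.1025

2.103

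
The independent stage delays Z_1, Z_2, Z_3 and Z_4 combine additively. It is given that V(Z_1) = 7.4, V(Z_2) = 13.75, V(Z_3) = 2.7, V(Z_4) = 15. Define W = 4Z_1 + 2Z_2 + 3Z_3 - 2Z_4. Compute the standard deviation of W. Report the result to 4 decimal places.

16.0530

By independence, V(W) = (4)²V(Z_1) + (2)²V(Z_2) + (3)²V(Z_3) + (-2)²V(Z_4)
= (4)²·7.4 + (2)²·13.75 + (3)²·2.7 + (-2)²·15 = 257.7
sd(W) = √257.7 ≈ 16.0530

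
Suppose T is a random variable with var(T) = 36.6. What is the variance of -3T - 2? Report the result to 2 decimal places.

329.40

var(-3T - 2) = (-3)²·var(T) = 9·36.6 = 329.4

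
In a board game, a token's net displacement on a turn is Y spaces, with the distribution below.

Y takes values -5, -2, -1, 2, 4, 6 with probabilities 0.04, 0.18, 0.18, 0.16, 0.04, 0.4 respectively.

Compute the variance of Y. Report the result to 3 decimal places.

E[Y] = (-5)(0.04) + (-2)(0.18) + (-1)(0.18) + (2)(0.16) + (4)(0.04) + (6)(0.4) = 2.14
E[Y²] = (-5)²(0.04) + (-2)²(0.18) + (-1)²(0.18) + (2)²(0.16) + (4)²(0.04) + (6)²(0.4) = 17.58
Var(Y) = E[Y²] − (E[Y])² = 17.58 − (2.14)² = 13.0004

13.000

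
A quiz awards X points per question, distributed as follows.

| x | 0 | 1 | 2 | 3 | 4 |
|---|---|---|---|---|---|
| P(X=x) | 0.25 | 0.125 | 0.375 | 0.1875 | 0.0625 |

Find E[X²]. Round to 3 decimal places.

E[X²] = (0)²(0.25) + (1)²(0.125) + (2)²(0.375) + (3)²(0.1875) + (4)²(0.0625) = 4.3125

4.313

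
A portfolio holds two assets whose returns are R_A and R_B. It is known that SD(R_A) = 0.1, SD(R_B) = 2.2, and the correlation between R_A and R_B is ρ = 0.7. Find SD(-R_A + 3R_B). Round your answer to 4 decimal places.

V(R_A) = (0.1)² = 0.01;  V(R_B) = (2.2)² = 4.84
Cov(R_A,R_B) = ρ·SD(R_A)·SD(R_B) = 0.7·0.1·2.2 = 0.154
V(-R_A + 3R_B) = (-1)²·V(R_A) + (3)²·V(R_B) + 2·(-1)·(3)·Cov(R_A,R_B)
= 1·0.01 + 9·4.84 + -6·0.154 = 42.646
SD(-R_A + 3R_B) = √42.646 ≈ 6.5304

6.5304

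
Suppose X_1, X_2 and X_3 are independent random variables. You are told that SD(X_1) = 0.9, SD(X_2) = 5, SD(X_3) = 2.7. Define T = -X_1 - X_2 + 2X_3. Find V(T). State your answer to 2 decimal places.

V(X_1) = 0.81, V(X_2) = 25, V(X_3) = 7.29
By independence, V(T) = (-1)²V(X_1) + (-1)²V(X_2) + (2)²V(X_3)
= (-1)²·0.81 + (-1)²·25 + (2)²·7.29 = 54.97

54.97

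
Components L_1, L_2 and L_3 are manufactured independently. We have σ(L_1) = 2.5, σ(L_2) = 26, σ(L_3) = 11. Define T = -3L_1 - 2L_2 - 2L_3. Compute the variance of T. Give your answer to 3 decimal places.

3244.250

Var(L_1) = 6.25, Var(L_2) = 676, Var(L_3) = 121
By independence, Var(T) = (-3)²Var(L_1) + (-2)²Var(L_2) + (-2)²Var(L_3)
= (-3)²·6.25 + (-2)²·676 + (-2)²·121 = 3244.25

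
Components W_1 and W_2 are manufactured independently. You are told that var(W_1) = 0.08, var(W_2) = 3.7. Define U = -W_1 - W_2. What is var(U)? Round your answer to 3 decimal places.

By independence, var(U) = (-1)²var(W_1) + (-1)²var(W_2)
= (-1)²·0.08 + (-1)²·3.7 = 3.78

3.780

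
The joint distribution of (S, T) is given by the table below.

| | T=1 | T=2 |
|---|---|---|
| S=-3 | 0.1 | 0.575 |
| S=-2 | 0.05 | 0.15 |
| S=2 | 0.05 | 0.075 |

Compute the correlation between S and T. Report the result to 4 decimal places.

-0.2075

E[S] = -2.175,  E[T] = 1.8
E[ST] = -4.05
Cov(S,T) = E[ST] − E[S]E[T] = -4.05 − (-2.175)(1.8) = -0.135
Var(S) = 2.644375,  Var(T) = 0.16
ρ = -0.135 / √(2.644375·0.16) ≈ -0.2075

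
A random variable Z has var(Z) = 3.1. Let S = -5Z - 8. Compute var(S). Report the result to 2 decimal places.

var(-5Z - 8) = (-5)²·var(Z) = 25·3.1 = 77.5

77.50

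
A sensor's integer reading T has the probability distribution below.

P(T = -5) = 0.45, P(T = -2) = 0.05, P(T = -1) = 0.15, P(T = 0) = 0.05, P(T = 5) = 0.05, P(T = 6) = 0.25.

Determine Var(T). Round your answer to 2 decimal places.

E[T] = (-5)(0.45) + (-2)(0.05) + (-1)(0.15) + (0)(0.05) + (5)(0.05) + (6)(0.25) = -0.75
E[T²] = (-5)²(0.45) + (-2)²(0.05) + (-1)²(0.15) + (0)²(0.05) + (5)²(0.05) + (6)²(0.25) = 21.85
Var(T) = E[T²] − (E[T])² = 21.85 − (-0.75)² = 21.2875

21.29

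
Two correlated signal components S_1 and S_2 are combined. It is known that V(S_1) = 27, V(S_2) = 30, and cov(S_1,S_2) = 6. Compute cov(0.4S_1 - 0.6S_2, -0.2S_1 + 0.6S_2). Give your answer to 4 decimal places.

cov(0.4S_1 - 0.6S_2, -0.2S_1 + 0.6S_2) = (0.4)(-0.2)V(S_1) + (-0.6)(0.6)V(S_2) + [(0.4)(0.6) + (-0.6)(-0.2)]cov(S_1,S_2)
= -0.08·27 + -0.36·30 + 0.36·6 = -10.8

-10.8000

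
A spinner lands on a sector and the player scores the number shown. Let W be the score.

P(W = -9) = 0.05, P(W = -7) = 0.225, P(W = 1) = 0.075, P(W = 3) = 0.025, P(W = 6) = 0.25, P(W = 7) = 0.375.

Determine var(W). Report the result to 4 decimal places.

37.6875

E[W] = (-9)(0.05) + (-7)(0.225) + (1)(0.075) + (3)(0.025) + (6)(0.25) + (7)(0.375) = 2.25
E[W²] = (-9)²(0.05) + (-7)²(0.225) + (1)²(0.075) + (3)²(0.025) + (6)²(0.25) + (7)²(0.375) = 42.75
var(W) = E[W²] − (E[W])² = 42.75 − (2.25)² = 37.6875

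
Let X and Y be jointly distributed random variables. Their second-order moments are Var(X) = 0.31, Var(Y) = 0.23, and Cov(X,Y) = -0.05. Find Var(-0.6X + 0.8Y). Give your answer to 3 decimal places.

0.307

Var(-0.6X + 0.8Y) = (-0.6)²·Var(X) + (0.8)²·Var(Y) + 2·(-0.6)·(0.8)·Cov(X,Y)
= 0.36·0.31 + 0.64·0.23 + -0.96·-0.05 = 0.3068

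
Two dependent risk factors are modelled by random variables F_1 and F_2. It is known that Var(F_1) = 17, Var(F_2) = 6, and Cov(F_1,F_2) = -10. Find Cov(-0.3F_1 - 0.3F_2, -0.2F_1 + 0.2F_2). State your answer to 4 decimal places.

0.6600

Cov(-0.3F_1 - 0.3F_2, -0.2F_1 + 0.2F_2) = (-0.3)(-0.2)Var(F_1) + (-0.3)(0.2)Var(F_2) + [(-0.3)(0.2) + (-0.3)(-0.2)]Cov(F_1,F_2)
= 0.06·17 + -0.06·6 + 0·-10 = 0.66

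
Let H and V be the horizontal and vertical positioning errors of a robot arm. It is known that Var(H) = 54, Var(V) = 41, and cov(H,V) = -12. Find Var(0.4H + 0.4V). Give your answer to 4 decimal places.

11.3600

Var(0.4H + 0.4V) = (0.4)²·Var(H) + (0.4)²·Var(V) + 2·(0.4)·(0.4)·cov(H,V)
= 0.16·54 + 0.16·41 + 0.32·-12 = 11.36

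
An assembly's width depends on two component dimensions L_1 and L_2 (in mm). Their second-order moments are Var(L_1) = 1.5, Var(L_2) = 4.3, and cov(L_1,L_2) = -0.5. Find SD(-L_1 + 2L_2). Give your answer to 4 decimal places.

4.5497

Var(-L_1 + 2L_2) = (-1)²·Var(L_1) + (2)²·Var(L_2) + 2·(-1)·(2)·cov(L_1,L_2)
= 1·1.5 + 4·4.3 + -4·-0.5 = 20.7
SD(-L_1 + 2L_2) = √20.7 ≈ 4.5497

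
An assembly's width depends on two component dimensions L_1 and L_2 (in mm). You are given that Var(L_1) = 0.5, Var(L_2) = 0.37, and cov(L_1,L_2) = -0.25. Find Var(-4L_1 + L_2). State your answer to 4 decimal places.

10.3700

Var(-4L_1 + L_2) = (-4)²·Var(L_1) + (1)²·Var(L_2) + 2·(-4)·(1)·cov(L_1,L_2)
= 16·0.5 + 1·0.37 + -8·-0.25 = 10.37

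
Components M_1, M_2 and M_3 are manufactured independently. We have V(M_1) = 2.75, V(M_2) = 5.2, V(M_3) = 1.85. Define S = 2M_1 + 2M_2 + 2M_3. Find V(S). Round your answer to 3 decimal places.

By independence, V(S) = (2)²V(M_1) + (2)²V(M_2) + (2)²V(M_3)
= (2)²·2.75 + (2)²·5.2 + (2)²·1.85 = 39.2

39.200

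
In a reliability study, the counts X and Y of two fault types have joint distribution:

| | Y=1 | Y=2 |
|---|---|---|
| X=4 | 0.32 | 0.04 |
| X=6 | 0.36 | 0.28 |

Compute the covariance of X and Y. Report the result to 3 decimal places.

0.150

E[X] = 5.28,  E[Y] = 1.32
E[XY] = 7.12
cov(X,Y) = E[XY] − E[X]E[Y] = 7.12 − (5.28)(1.32) = 0.1504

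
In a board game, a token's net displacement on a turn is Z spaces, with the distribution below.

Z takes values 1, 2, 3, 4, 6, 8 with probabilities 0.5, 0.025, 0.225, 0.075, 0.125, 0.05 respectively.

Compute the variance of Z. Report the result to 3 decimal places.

4.369

E[Z] = (1)(0.5) + (2)(0.025) + (3)(0.225) + (4)(0.075) + (6)(0.125) + (8)(0.05) = 2.675
E[Z²] = (1)²(0.5) + (2)²(0.025) + (3)²(0.225) + (4)²(0.075) + (6)²(0.125) + (8)²(0.05) = 11.525
V(Z) = E[Z²] − (E[Z])² = 11.525 − (2.675)² = 4.369375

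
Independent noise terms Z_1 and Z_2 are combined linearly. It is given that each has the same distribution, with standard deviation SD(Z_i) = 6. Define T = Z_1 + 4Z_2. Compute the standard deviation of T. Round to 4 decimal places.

Var(Z_i) = (6)² = 36
By independence, Var(T) = (1)²Var(Z_1) + (4)²Var(Z_2)
= (1)²·36 + (4)²·36 = 612
SD(T) = √612 ≈ 24.7386

24.7386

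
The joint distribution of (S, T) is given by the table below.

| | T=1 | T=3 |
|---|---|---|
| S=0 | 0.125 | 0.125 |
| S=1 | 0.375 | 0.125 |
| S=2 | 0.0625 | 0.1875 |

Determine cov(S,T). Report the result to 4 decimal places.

0.1250

E[S] = 1,  E[T] = 1.875
E[ST] = 2
cov(S,T) = E[ST] − E[S]E[T] = 2 − (1)(1.875) = 0.125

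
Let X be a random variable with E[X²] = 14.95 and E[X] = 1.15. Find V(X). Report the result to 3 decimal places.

13.628

V(X) = 14.95 − (1.15)² = 13.6275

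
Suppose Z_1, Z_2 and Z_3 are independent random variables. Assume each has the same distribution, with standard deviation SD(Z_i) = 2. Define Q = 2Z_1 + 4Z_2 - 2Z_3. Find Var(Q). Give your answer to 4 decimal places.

Var(Z_i) = (2)² = 4
By independence, Var(Q) = (2)²Var(Z_1) + (4)²Var(Z_2) + (-2)²Var(Z_3)
= (2)²·4 + (4)²·4 + (-2)²·4 = 96

96.0000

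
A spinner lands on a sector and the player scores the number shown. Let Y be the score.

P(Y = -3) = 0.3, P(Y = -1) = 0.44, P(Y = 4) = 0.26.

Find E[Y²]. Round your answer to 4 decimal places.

E[Y²] = (-3)²(0.3) + (-1)²(0.44) + (4)²(0.26) = 7.3

7.3000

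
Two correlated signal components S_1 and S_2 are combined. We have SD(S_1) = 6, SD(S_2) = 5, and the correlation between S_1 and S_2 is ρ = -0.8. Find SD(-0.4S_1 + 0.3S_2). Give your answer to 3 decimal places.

var(S_1) = (6)² = 36;  var(S_2) = (5)² = 25
Cov(S_1,S_2) = ρ·SD(S_1)·SD(S_2) = -0.8·6·5 = -24
var(-0.4S_1 + 0.3S_2) = (-0.4)²·var(S_1) + (0.3)²·var(S_2) + 2·(-0.4)·(0.3)·Cov(S_1,S_2)
= 0.16·36 + 0.09·25 + -0.24·-24 = 13.77
SD(-0.4S_1 + 0.3S_2) = √13.77 ≈ 3.711

3.711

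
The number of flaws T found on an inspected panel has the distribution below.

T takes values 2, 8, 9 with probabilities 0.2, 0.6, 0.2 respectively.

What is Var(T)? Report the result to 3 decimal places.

6.400

E[T] = (2)(0.2) + (8)(0.6) + (9)(0.2) = 7
E[T²] = (2)²(0.2) + (8)²(0.6) + (9)²(0.2) = 55.4
Var(T) = E[T²] − (E[T])² = 55.4 − (7)² = 6.4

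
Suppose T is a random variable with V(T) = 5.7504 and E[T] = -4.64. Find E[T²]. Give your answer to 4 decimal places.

E[T²] = V(T) + (E[T])² = 5.7504 + (-4.64)² = 27.28

27.2800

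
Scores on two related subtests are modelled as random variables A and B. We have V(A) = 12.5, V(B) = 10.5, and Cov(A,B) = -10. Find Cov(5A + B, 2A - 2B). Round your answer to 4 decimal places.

Cov(5A + B, 2A - 2B) = (5)(2)V(A) + (1)(-2)V(B) + [(5)(-2) + (1)(2)]Cov(A,B)
= 10·12.5 + -2·10.5 + -8·-10 = 184

184.0000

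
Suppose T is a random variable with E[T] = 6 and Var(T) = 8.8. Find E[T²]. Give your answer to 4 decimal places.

E[T²] = Var(T) + (E[T])² = 8.8 + (6)² = 44.8

44.8000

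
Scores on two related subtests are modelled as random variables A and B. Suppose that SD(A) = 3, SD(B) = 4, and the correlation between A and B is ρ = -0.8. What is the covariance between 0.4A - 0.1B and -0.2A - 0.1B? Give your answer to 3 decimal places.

Var(A) = (3)² = 9;  Var(B) = (4)² = 16
Cov(A,B) = ρ·SD(A)·SD(B) = -0.8·3·4 = -9.6
Cov(0.4A - 0.1B, -0.2A - 0.1B) = (0.4)(-0.2)Var(A) + (-0.1)(-0.1)Var(B) + [(0.4)(-0.1) + (-0.1)(-0.2)]Cov(A,B)
= -0.08·9 + 0.01·16 + -0.02·-9.6 = -0.368

-0.368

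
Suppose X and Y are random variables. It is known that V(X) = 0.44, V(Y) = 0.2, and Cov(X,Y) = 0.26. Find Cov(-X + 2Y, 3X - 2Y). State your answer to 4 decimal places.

Cov(-X + 2Y, 3X - 2Y) = (-1)(3)V(X) + (2)(-2)V(Y) + [(-1)(-2) + (2)(3)]Cov(X,Y)
= -3·0.44 + -4·0.2 + 8·0.26 = -0.04

-0.0400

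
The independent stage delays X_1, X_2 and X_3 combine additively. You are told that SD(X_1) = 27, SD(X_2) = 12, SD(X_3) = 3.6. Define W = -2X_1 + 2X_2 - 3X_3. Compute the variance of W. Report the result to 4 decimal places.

3608.6400

V(X_1) = 729, V(X_2) = 144, V(X_3) = 12.96
By independence, V(W) = (-2)²V(X_1) + (2)²V(X_2) + (-3)²V(X_3)
= (-2)²·729 + (2)²·144 + (-3)²·12.96 = 3608.64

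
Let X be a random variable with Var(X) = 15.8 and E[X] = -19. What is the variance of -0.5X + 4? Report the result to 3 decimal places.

Var(-0.5X + 4) = (-0.5)²·Var(X) = 0.25·15.8 = 3.95

3.950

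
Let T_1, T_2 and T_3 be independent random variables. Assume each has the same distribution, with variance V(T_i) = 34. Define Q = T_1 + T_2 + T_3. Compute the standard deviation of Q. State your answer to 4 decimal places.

10.0995

By independence, V(Q) = (1)²V(T_1) + (1)²V(T_2) + (1)²V(T_3)
= (1)²·34 + (1)²·34 + (1)²·34 = 102
SD(Q) = √102 ≈ 10.0995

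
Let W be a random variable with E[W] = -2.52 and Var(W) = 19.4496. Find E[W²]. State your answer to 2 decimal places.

E[W²] = Var(W) + (E[W])² = 19.4496 + (-2.52)² = 25.8

25.80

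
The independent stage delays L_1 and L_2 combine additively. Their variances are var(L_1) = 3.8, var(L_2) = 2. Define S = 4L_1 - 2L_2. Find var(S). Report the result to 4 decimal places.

By independence, var(S) = (4)²var(L_1) + (-2)²var(L_2)
= (4)²·3.8 + (-2)²·2 = 68.8

68.8000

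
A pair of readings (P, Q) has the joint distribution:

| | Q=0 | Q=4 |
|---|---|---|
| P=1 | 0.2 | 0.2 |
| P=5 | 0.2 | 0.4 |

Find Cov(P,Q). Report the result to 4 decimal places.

0.6400

E[P] = 3.4,  E[Q] = 2.4
E[PQ] = 8.8
Cov(P,Q) = E[PQ] − E[P]E[Q] = 8.8 − (3.4)(2.4) = 0.64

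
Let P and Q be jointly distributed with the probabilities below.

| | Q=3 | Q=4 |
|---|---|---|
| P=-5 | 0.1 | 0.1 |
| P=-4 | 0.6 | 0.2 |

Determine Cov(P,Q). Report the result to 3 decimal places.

-0.040

E[P] = -4.2,  E[Q] = 3.3
E[PQ] = -13.9
Cov(P,Q) = E[PQ] − E[P]E[Q] = -13.9 − (-4.2)(3.3) = -0.04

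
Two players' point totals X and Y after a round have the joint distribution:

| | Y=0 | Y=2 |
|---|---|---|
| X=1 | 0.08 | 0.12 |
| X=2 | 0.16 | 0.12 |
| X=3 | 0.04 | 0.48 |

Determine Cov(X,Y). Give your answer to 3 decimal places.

0.259

E[X] = 2.32,  E[Y] = 1.44
E[XY] = 3.6
Cov(X,Y) = E[XY] − E[X]E[Y] = 3.6 − (2.32)(1.44) = 0.2592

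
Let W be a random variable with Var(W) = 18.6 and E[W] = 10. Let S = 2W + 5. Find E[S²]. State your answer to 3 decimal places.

E[2W + 5] = 2·10 + 5 = 25
Var(2W + 5) = (2)²·18.6 = 74.4
E[S²] = Var(S) + (E[S])² = 74.4 + (25)² = 699.4

699.400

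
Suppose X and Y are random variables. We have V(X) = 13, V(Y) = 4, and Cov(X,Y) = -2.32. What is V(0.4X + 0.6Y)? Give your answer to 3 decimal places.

2.406

V(0.4X + 0.6Y) = (0.4)²·V(X) + (0.6)²·V(Y) + 2·(0.4)·(0.6)·Cov(X,Y)
= 0.16·13 + 0.36·4 + 0.48·-2.32 = 2.4064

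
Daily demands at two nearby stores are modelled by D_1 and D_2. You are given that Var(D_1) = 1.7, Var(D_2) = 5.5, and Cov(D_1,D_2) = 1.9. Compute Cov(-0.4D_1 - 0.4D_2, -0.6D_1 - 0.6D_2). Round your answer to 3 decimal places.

2.640

Cov(-0.4D_1 - 0.4D_2, -0.6D_1 - 0.6D_2) = (-0.4)(-0.6)Var(D_1) + (-0.4)(-0.6)Var(D_2) + [(-0.4)(-0.6) + (-0.4)(-0.6)]Cov(D_1,D_2)
= 0.24·1.7 + 0.24·5.5 + 0.48·1.9 = 2.64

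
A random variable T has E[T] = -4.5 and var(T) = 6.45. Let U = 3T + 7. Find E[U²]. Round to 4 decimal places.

100.3000

E[3T + 7] = 3·-4.5 + 7 = -6.5
var(3T + 7) = (3)²·6.45 = 58.05
E[U²] = var(U) + (E[U])² = 58.05 + (-6.5)² = 100.3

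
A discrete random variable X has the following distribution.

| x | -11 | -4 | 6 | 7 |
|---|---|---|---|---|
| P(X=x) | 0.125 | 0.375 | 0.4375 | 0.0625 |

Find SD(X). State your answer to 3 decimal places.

6.317

E[X] = (-11)(0.125) + (-4)(0.375) + (6)(0.4375) + (7)(0.0625) = 0.1875
E[X²] = (-11)²(0.125) + (-4)²(0.375) + (6)²(0.4375) + (7)²(0.0625) = 39.9375
Var(X) = E[X²] − (E[X])² = 39.9375 − (0.1875)² = 39.90234375
SD(X) = √39.90234375 ≈ 6.317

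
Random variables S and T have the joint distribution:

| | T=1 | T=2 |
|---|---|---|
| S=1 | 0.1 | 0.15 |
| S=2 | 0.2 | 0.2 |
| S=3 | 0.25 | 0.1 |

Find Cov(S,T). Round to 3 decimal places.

-0.095

E[S] = 2.1,  E[T] = 1.45
E[ST] = 2.95
Cov(S,T) = E[ST] − E[S]E[T] = 2.95 − (2.1)(1.45) = -0.095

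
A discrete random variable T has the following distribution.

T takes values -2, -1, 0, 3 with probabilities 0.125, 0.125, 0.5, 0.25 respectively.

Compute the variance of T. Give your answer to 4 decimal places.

E[T] = (-2)(0.125) + (-1)(0.125) + (0)(0.5) + (3)(0.25) = 0.375
E[T²] = (-2)²(0.125) + (-1)²(0.125) + (0)²(0.5) + (3)²(0.25) = 2.875
V(T) = E[T²] − (E[T])² = 2.875 − (0.375)² = 2.734375

2.7344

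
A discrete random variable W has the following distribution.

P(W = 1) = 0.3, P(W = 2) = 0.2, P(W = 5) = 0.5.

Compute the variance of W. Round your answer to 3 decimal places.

3.360

E[W] = (1)(0.3) + (2)(0.2) + (5)(0.5) = 3.2
E[W²] = (1)²(0.3) + (2)²(0.2) + (5)²(0.5) = 13.6
Var(W) = E[W²] − (E[W])² = 13.6 − (3.2)² = 3.36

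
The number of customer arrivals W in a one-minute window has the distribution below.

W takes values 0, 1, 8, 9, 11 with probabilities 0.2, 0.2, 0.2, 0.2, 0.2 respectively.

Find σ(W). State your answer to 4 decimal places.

4.4452

E[W] = (0)(0.2) + (1)(0.2) + (8)(0.2) + (9)(0.2) + (11)(0.2) = 5.8
E[W²] = (0)²(0.2) + (1)²(0.2) + (8)²(0.2) + (9)²(0.2) + (11)²(0.2) = 53.4
Var(W) = E[W²] − (E[W])² = 53.4 − (5.8)² = 19.76
σ(W) = √19.76 ≈ 4.4452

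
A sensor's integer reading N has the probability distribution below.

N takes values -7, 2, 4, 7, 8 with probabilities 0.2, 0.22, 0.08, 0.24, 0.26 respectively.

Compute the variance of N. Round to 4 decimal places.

30.6256

E[N] = (-7)(0.2) + (2)(0.22) + (4)(0.08) + (7)(0.24) + (8)(0.26) = 3.12
E[N²] = (-7)²(0.2) + (2)²(0.22) + (4)²(0.08) + (7)²(0.24) + (8)²(0.26) = 40.36
V(N) = E[N²] − (E[N])² = 40.36 − (3.12)² = 30.6256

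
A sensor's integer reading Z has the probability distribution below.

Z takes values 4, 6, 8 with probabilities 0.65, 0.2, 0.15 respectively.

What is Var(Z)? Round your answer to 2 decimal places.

2.20

E[Z] = (4)(0.65) + (6)(0.2) + (8)(0.15) = 5
E[Z²] = (4)²(0.65) + (6)²(0.2) + (8)²(0.15) = 27.2
Var(Z) = E[Z²] − (E[Z])² = 27.2 − (5)² = 2.2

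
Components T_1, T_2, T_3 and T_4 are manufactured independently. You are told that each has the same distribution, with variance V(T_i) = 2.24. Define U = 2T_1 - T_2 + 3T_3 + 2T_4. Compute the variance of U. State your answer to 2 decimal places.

By independence, V(U) = (2)²V(T_1) + (-1)²V(T_2) + (3)²V(T_3) + (2)²V(T_4)
= (2)²·2.24 + (-1)²·2.24 + (3)²·2.24 + (2)²·2.24 = 40.32

40.32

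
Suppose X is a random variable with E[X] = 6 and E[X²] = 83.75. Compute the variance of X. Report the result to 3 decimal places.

Var(X) = 83.75 − (6)² = 47.75

47.750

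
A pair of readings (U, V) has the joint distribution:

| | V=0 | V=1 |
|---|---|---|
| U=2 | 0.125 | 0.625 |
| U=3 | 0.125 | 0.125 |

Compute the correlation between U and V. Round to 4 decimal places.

E[U] = 2.25,  E[V] = 0.75
E[UV] = 1.625
Cov(U,V) = E[UV] − E[U]E[V] = 1.625 − (2.25)(0.75) = -0.0625
var(U) = 0.1875,  var(V) = 0.1875
ρ = -0.0625 / √(0.1875·0.1875) ≈ -0.3333

-0.3333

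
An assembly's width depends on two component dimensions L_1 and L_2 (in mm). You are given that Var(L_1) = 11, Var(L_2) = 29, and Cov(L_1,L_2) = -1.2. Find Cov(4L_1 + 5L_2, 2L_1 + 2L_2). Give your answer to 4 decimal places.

Cov(4L_1 + 5L_2, 2L_1 + 2L_2) = (4)(2)Var(L_1) + (5)(2)Var(L_2) + [(4)(2) + (5)(2)]Cov(L_1,L_2)
= 8·11 + 10·29 + 18·-1.2 = 356.4

356.4000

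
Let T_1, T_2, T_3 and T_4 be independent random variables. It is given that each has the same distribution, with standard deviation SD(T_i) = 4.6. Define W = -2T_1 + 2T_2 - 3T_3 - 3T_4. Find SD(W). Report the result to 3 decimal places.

23.455

Var(T_i) = (4.6)² = 21.16
By independence, Var(W) = (-2)²Var(T_1) + (2)²Var(T_2) + (-3)²Var(T_3) + (-3)²Var(T_4)
= (-2)²·21.16 + (2)²·21.16 + (-3)²·21.16 + (-3)²·21.16 = 550.16
SD(W) = √550.16 ≈ 23.455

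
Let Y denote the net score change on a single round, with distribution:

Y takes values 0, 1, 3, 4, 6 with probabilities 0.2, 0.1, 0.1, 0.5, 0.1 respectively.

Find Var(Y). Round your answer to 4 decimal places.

E[Y] = (0)(0.2) + (1)(0.1) + (3)(0.1) + (4)(0.5) + (6)(0.1) = 3
E[Y²] = (0)²(0.2) + (1)²(0.1) + (3)²(0.1) + (4)²(0.5) + (6)²(0.1) = 12.6
Var(Y) = E[Y²] − (E[Y])² = 12.6 − (3)² = 3.6

3.6000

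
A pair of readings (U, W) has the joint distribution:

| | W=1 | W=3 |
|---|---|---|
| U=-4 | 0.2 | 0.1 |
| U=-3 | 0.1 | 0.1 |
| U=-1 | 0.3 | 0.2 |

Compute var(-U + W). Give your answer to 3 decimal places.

E[U] = -2.3,  E[W] = 1.8,  E[UW] = -4.1
var(U) = 7.1 − (-2.3)² = 1.81;  var(W) = 4.2 − (1.8)² = 0.96
Cov(U,W) = -4.1 − (-2.3)(1.8) = 0.04
var(-U + W) = (-1)²·1.81 + (1)²·0.96 + 2·(-1)·(1)·0.04 = 2.69

2.690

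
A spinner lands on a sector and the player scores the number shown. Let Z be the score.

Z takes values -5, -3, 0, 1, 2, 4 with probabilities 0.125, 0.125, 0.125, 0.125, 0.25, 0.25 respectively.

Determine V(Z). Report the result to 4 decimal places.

E[Z] = (-5)(0.125) + (-3)(0.125) + (0)(0.125) + (1)(0.125) + (2)(0.25) + (4)(0.25) = 0.625
E[Z²] = (-5)²(0.125) + (-3)²(0.125) + (0)²(0.125) + (1)²(0.125) + (2)²(0.25) + (4)²(0.25) = 9.375
V(Z) = E[Z²] − (E[Z])² = 9.375 − (0.625)² = 8.984375

8.9844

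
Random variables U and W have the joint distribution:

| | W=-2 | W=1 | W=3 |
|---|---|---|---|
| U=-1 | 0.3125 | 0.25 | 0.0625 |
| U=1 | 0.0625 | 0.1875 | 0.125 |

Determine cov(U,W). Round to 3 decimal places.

E[U] = -0.25,  E[W] = 0.25
E[UW] = 0.625
cov(U,W) = E[UW] − E[U]E[W] = 0.625 − (-0.25)(0.25) = 0.6875

0.688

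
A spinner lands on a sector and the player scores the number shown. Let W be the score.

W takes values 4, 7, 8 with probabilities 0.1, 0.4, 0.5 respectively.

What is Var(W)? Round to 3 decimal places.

1.360

E[W] = (4)(0.1) + (7)(0.4) + (8)(0.5) = 7.2
E[W²] = (4)²(0.1) + (7)²(0.4) + (8)²(0.5) = 53.2
Var(W) = E[W²] − (E[W])² = 53.2 − (7.2)² = 1.36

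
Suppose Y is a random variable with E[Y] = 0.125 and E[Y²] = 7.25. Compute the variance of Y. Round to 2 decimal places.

var(Y) = 7.25 − (0.125)² = 7.234375

7.23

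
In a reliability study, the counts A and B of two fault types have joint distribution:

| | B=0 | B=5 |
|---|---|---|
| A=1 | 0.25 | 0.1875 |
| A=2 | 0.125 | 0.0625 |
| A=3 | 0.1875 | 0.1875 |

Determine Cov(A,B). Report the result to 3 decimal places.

0.137

E[A] = 1.9375,  E[B] = 2.1875
E[AB] = 4.375
Cov(A,B) = E[AB] − E[A]E[B] = 4.375 − (1.9375)(2.1875) = 0.13671875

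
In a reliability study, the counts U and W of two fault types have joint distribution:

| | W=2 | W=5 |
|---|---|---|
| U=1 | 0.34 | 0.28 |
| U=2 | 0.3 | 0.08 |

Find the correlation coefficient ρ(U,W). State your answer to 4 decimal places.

-0.2438

E[U] = 1.38,  E[W] = 3.08
E[UW] = 4.08
Cov(U,W) = E[UW] − E[U]E[W] = 4.08 − (1.38)(3.08) = -0.1704
Var(U) = 0.2356,  Var(W) = 2.0736
ρ = -0.1704 / √(0.2356·2.0736) ≈ -0.2438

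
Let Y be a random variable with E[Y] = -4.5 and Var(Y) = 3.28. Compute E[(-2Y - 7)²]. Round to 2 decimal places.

E[-2Y - 7] = -2·-4.5 − 7 = 2
Var(-2Y - 7) = (-2)²·3.28 = 13.12
E[(-2Y - 7)²] = Var((-2Y - 7)) + (E[(-2Y - 7)])² = 13.12 + (2)² = 17.12

17.12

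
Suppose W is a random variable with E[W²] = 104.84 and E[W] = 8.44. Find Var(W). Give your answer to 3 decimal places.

Var(W) = 104.84 − (8.44)² = 33.6064

33.606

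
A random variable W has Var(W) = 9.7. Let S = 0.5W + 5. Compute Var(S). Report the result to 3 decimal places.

2.425

Var(0.5W + 5) = (0.5)²·Var(W) = 0.25·9.7 = 2.425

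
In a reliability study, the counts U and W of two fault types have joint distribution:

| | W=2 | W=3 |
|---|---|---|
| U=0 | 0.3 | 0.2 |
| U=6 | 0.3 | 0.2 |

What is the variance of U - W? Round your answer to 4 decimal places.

E[U] = 3,  E[W] = 2.4,  E[UW] = 7.2
V(U) = 18 − (3)² = 9;  V(W) = 6 − (2.4)² = 0.24
Cov(U,W) = 7.2 − (3)(2.4) = 0
V(U - W) = (1)²·9 + (-1)²·0.24 + 2·(1)·(-1)·0 = 9.24

9.2400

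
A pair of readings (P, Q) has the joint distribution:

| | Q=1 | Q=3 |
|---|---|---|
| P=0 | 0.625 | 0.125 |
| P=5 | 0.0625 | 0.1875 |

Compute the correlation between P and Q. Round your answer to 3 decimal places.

E[P] = 1.25,  E[Q] = 1.625
E[PQ] = 3.125
Cov(P,Q) = E[PQ] − E[P]E[Q] = 3.125 − (1.25)(1.625) = 1.09375
Var(P) = 4.6875,  Var(Q) = 0.859375
ρ = 1.09375 / √(4.6875·0.859375) ≈ 0.545

0.545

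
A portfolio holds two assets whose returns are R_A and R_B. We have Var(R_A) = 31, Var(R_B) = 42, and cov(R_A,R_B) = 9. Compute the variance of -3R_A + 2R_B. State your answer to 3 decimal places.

339.000

Var(-3R_A + 2R_B) = (-3)²·Var(R_A) + (2)²·Var(R_B) + 2·(-3)·(2)·cov(R_A,R_B)
= 9·31 + 4·42 + -12·9 = 339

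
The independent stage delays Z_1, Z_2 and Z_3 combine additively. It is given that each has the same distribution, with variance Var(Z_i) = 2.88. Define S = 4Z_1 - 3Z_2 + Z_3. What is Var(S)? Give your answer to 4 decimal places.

By independence, Var(S) = (4)²Var(Z_1) + (-3)²Var(Z_2) + (1)²Var(Z_3)
= (4)²·2.88 + (-3)²·2.88 + (1)²·2.88 = 74.88

74.8800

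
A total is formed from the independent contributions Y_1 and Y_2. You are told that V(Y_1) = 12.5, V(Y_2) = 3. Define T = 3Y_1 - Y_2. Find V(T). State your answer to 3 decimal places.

115.500

By independence, V(T) = (3)²V(Y_1) + (-1)²V(Y_2)
= (3)²·12.5 + (-1)²·3 = 115.5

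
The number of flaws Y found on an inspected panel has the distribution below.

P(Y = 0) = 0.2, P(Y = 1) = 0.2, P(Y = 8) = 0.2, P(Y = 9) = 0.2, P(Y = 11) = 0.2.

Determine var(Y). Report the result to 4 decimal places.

E[Y] = (0)(0.2) + (1)(0.2) + (8)(0.2) + (9)(0.2) + (11)(0.2) = 5.8
E[Y²] = (0)²(0.2) + (1)²(0.2) + (8)²(0.2) + (9)²(0.2) + (11)²(0.2) = 53.4
var(Y) = E[Y²] − (E[Y])² = 53.4 − (5.8)² = 19.76

19.7600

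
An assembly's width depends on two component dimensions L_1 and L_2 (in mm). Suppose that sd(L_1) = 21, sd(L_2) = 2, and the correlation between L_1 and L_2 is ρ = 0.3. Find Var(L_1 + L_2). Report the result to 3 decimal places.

Var(L_1) = (21)² = 441;  Var(L_2) = (2)² = 4
Cov(L_1,L_2) = ρ·sd(L_1)·sd(L_2) = 0.3·21·2 = 12.6
Var(L_1 + L_2) = (1)²·Var(L_1) + (1)²·Var(L_2) + 2·(1)·(1)·Cov(L_1,L_2)
= 1·441 + 1·4 + 2·12.6 = 470.2

470.200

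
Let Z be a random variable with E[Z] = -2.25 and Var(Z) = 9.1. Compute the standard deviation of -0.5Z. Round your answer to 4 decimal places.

1.5083

Var(-0.5Z) = (-0.5)²·9.1 = 2.275
σ(-0.5Z) = √2.275 ≈ 1.5083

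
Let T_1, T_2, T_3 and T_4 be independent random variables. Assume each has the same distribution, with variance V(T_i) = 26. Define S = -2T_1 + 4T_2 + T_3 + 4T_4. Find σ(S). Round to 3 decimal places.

31.016

By independence, V(S) = (-2)²V(T_1) + (4)²V(T_2) + (1)²V(T_3) + (4)²V(T_4)
= (-2)²·26 + (4)²·26 + (1)²·26 + (4)²·26 = 962
σ(S) = √962 ≈ 31.016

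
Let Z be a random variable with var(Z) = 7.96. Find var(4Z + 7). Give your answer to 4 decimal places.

127.3600

var(4Z + 7) = (4)²·var(Z) = 16·7.96 = 127.36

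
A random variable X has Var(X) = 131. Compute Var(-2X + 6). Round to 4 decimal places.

524.0000

Var(-2X + 6) = (-2)²·Var(X) = 4·131 = 524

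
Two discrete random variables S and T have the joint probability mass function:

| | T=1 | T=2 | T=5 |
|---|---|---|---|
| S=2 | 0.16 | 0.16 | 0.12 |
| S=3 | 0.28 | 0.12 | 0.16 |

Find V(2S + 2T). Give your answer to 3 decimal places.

11.994

E[S] = 2.56,  E[T] = 2.4,  E[ST] = 6.12
V(S) = 6.8 − (2.56)² = 0.2464;  V(T) = 8.56 − (2.4)² = 2.8
cov(S,T) = 6.12 − (2.56)(2.4) = -0.024
V(2S + 2T) = (2)²·0.2464 + (2)²·2.8 + 2·(2)·(2)·-0.024 = 11.9936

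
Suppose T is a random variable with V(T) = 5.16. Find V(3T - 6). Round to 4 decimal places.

46.4400

V(3T - 6) = (3)²·V(T) = 9·5.16 = 46.44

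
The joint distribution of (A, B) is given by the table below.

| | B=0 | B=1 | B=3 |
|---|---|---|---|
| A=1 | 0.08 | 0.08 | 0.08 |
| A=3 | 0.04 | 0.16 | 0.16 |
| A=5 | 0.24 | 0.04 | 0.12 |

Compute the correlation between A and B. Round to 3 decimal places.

E[A] = 3.32,  E[B] = 1.36
E[AB] = 4.24
Cov(A,B) = E[AB] − E[A]E[B] = 4.24 − (3.32)(1.36) = -0.2752
Var(A) = 2.4576,  Var(B) = 1.6704
ρ = -0.2752 / √(2.4576·1.6704) ≈ -0.136

-0.136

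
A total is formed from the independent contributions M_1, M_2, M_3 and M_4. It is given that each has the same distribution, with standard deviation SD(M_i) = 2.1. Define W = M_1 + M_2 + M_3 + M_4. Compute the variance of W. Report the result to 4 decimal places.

Var(M_i) = (2.1)² = 4.41
By independence, Var(W) = (1)²Var(M_1) + (1)²Var(M_2) + (1)²Var(M_3) + (1)²Var(M_4)
= (1)²·4.41 + (1)²·4.41 + (1)²·4.41 + (1)²·4.41 = 17.64

17.6400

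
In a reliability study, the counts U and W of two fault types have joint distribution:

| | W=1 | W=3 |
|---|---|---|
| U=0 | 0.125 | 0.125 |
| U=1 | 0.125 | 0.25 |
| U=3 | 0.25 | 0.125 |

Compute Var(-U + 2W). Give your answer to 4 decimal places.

E[U] = 1.5,  E[W] = 2,  E[UW] = 2.75
Var(U) = 3.75 − (1.5)² = 1.5;  Var(W) = 5 − (2)² = 1
Cov(U,W) = 2.75 − (1.5)(2) = -0.25
Var(-U + 2W) = (-1)²·1.5 + (2)²·1 + 2·(-1)·(2)·-0.25 = 6.5

6.5000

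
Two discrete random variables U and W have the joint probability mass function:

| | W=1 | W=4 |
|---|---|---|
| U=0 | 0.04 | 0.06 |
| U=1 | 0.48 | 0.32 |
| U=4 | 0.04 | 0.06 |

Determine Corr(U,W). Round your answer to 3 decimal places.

E[U] = 1.2,  E[W] = 2.32
E[UW] = 2.88
cov(U,W) = E[UW] − E[U]E[W] = 2.88 − (1.2)(2.32) = 0.096
Var(U) = 0.96,  Var(W) = 2.2176
ρ = 0.096 / √(0.96·2.2176) ≈ 0.066

0.066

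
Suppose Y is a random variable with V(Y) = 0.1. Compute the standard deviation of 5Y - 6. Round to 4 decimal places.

1.5811

V(5Y - 6) = (5)²·0.1 = 2.5
SD(5Y - 6) = √2.5 ≈ 1.5811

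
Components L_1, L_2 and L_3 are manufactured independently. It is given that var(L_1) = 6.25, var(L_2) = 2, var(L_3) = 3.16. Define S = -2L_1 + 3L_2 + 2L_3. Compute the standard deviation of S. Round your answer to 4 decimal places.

By independence, var(S) = (-2)²var(L_1) + (3)²var(L_2) + (2)²var(L_3)
= (-2)²·6.25 + (3)²·2 + (2)²·3.16 = 55.64
sd(S) = √55.64 ≈ 7.4592

7.4592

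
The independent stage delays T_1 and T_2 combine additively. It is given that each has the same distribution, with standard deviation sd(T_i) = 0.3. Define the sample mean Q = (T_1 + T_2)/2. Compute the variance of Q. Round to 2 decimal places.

var(T_i) = (0.3)² = 0.09
By independence, var(Q) = (0.5)²var(T_1) + (0.5)²var(T_2)
= (0.5)²·0.09 + (0.5)²·0.09 = 0.045

0.05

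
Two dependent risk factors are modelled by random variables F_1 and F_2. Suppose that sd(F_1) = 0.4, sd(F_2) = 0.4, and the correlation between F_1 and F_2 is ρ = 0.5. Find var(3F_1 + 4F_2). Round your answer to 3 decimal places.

var(F_1) = (0.4)² = 0.16;  var(F_2) = (0.4)² = 0.16
Cov(F_1,F_2) = ρ·sd(F_1)·sd(F_2) = 0.5·0.4·0.4 = 0.08
var(3F_1 + 4F_2) = (3)²·var(F_1) + (4)²·var(F_2) + 2·(3)·(4)·Cov(F_1,F_2)
= 9·0.16 + 16·0.16 + 24·0.08 = 5.92

5.920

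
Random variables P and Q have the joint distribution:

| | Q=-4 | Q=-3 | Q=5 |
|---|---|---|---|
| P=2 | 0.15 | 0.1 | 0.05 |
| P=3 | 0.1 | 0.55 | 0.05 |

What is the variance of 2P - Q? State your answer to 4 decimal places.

7.5275

E[P] = 2.7,  E[Q] = -2.45,  E[PQ] = -6.7
Var(P) = 7.5 − (2.7)² = 0.21;  Var(Q) = 12.35 − (-2.45)² = 6.3475
cov(P,Q) = -6.7 − (2.7)(-2.45) = -0.085
Var(2P - Q) = (2)²·0.21 + (-1)²·6.3475 + 2·(2)·(-1)·-0.085 = 7.5275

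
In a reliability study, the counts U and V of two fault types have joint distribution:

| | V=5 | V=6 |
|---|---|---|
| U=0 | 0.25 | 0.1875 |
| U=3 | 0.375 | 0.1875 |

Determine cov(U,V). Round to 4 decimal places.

E[U] = 1.6875,  E[V] = 5.375
E[UV] = 9
cov(U,V) = E[UV] − E[U]E[V] = 9 − (1.6875)(5.375) = -0.0703125

-0.0703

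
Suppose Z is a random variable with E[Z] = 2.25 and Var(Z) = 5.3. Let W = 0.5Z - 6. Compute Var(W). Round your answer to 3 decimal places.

1.325

Var(0.5Z - 6) = (0.5)²·Var(Z) = 0.25·5.3 = 1.325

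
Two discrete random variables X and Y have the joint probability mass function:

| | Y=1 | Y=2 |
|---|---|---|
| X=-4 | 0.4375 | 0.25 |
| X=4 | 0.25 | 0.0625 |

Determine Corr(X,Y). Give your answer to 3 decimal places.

-0.164

E[X] = -1.5,  E[Y] = 1.3125
E[XY] = -2.25
Cov(X,Y) = E[XY] − E[X]E[Y] = -2.25 − (-1.5)(1.3125) = -0.28125
Var(X) = 13.75,  Var(Y) = 0.21484375
ρ = -0.28125 / √(13.75·0.21484375) ≈ -0.164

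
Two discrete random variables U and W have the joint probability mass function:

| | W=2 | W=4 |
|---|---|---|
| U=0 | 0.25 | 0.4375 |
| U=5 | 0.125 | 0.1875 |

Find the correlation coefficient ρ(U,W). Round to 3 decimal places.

E[U] = 1.5625,  E[W] = 3.25
E[UW] = 5
cov(U,W) = E[UW] − E[U]E[W] = 5 − (1.5625)(3.25) = -0.078125
Var(U) = 5.37109375,  Var(W) = 0.9375
ρ = -0.078125 / √(5.37109375·0.9375) ≈ -0.035

-0.035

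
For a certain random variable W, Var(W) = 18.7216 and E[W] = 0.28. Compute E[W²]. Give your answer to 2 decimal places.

E[W²] = Var(W) + (E[W])² = 18.7216 + (0.28)² = 18.8

18.80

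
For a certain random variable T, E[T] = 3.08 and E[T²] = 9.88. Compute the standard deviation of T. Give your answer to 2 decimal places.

var(T) = 9.88 − (3.08)² = 0.3936
SD(T) = √0.3936 ≈ 0.63

0.63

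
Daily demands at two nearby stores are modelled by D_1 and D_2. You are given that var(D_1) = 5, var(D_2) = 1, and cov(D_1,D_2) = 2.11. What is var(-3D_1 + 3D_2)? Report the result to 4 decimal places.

16.0200

var(-3D_1 + 3D_2) = (-3)²·var(D_1) + (3)²·var(D_2) + 2·(-3)·(3)·cov(D_1,D_2)
= 9·5 + 9·1 + -18·2.11 = 16.02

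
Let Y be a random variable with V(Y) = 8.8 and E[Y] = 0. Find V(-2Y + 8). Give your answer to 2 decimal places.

V(-2Y + 8) = (-2)²·V(Y) = 4·8.8 = 35.2

35.20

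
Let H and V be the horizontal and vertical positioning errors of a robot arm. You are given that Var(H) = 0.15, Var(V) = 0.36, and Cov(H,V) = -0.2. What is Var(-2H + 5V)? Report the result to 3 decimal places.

13.600

Var(-2H + 5V) = (-2)²·Var(H) + (5)²·Var(V) + 2·(-2)·(5)·Cov(H,V)
= 4·0.15 + 25·0.36 + -20·-0.2 = 13.6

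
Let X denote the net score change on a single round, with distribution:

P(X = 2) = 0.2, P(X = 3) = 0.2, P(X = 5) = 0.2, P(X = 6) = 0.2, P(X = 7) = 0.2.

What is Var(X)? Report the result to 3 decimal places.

E[X] = (2)(0.2) + (3)(0.2) + (5)(0.2) + (6)(0.2) + (7)(0.2) = 4.6
E[X²] = (2)²(0.2) + (3)²(0.2) + (5)²(0.2) + (6)²(0.2) + (7)²(0.2) = 24.6
Var(X) = E[X²] − (E[X])² = 24.6 − (4.6)² = 3.44

3.440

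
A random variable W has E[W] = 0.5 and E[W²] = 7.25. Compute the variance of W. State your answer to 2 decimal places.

var(W) = 7.25 − (0.5)² = 7

7.00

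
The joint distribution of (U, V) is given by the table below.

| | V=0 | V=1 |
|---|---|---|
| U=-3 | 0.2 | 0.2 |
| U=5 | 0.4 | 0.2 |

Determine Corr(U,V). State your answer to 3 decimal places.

E[U] = 1.8,  E[V] = 0.4
E[UV] = 0.4
Cov(U,V) = E[UV] − E[U]E[V] = 0.4 − (1.8)(0.4) = -0.32
Var(U) = 15.36,  Var(V) = 0.24
ρ = -0.32 / √(15.36·0.24) ≈ -0.167

-0.167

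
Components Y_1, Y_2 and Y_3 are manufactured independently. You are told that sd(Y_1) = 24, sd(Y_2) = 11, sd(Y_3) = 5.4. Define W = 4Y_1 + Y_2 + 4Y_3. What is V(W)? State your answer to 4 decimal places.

9803.5600

V(Y_1) = 576, V(Y_2) = 121, V(Y_3) = 29.16
By independence, V(W) = (4)²V(Y_1) + (1)²V(Y_2) + (4)²V(Y_3)
= (4)²·576 + (1)²·121 + (4)²·29.16 = 9803.56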